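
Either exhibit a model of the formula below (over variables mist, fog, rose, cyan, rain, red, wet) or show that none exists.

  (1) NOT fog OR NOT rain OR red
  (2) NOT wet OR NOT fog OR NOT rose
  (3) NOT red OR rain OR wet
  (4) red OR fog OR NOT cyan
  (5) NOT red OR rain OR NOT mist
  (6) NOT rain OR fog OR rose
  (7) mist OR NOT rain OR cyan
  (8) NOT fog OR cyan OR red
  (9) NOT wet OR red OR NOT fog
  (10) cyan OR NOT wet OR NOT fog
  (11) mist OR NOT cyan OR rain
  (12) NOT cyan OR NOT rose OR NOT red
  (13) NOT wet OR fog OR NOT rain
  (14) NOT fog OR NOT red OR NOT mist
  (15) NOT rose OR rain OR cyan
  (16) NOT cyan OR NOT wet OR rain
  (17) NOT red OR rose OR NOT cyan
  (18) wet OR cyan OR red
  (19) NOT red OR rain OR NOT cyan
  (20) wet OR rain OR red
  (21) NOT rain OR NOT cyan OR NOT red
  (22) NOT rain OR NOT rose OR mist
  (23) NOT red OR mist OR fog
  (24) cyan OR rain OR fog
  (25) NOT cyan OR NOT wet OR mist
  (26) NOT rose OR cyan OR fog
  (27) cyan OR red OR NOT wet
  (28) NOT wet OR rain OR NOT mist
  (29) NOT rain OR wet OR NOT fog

UNSATISFIABLE

Try fog = false.
Try red = true.
(mist) alone gives mist = true.
(rain) alone gives rain = true.
(rose) alone gives rose = true.
(NOT cyan) alone gives cyan = false.
But (cyan) is also a unit clause — contradiction.
So red must be the other value — set red = false.
(NOT cyan) alone gives cyan = false.
(wet) alone gives wet = true.
But (NOT wet) is also a unit clause — contradiction.
Neither red = true nor red = false works.
So fog must be the other value — set fog = true.
Try rain = false.
Try wet = false.
(NOT red) alone gives red = false.
But (red) is also a unit clause — contradiction.
So wet must be the other value — set wet = true.
(NOT rose) alone gives rose = false.
(red) alone gives red = true.
(NOT mist) alone gives mist = false.
(cyan) alone gives cyan = true.
But (NOT cyan) is also a unit clause — contradiction.
Neither wet = true nor wet = false works.
So rain must be the other value — set rain = true.
(red) alone gives red = true.
(NOT mist) alone gives mist = false.
(cyan) alone gives cyan = true.
But (NOT cyan) is also a unit clause — contradiction.
Neither rain = true nor rain = false works.
Neither fog = true nor fog = false works.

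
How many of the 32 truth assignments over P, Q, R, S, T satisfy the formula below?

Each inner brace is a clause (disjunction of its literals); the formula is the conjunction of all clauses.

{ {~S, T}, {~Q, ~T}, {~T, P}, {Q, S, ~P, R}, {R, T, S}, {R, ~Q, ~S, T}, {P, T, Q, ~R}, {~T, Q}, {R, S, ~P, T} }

There are 2^5 = 32 truth assignments over (P, Q, R, S, T).
Split on P. With P = 1, the clauses containing P are satisfied and ~P drops from the rest; 2 of the 2^4 = 16 assignments to the other variables satisfy what remains.
With P = 0, by the same count on the reduced clause set, 1 assignment works.
(One model: P=F, Q=T, R=T, S=F, T=F.)
Total: 2 + 1 = 3.

3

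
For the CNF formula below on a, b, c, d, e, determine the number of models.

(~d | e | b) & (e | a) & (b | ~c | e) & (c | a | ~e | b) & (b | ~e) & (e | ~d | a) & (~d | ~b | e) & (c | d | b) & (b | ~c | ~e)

10

There are 2^5 = 32 truth assignments over (a, b, c, d, e).
Split on c. With c = 1, the clauses containing c are satisfied and ~c drops from the rest; 5 of the 2^4 = 16 assignments to the other variables satisfy what remains.
With c = 0, by the same count on the reduced clause set, 5 assignments work.
Total: 5 + 5 = 10.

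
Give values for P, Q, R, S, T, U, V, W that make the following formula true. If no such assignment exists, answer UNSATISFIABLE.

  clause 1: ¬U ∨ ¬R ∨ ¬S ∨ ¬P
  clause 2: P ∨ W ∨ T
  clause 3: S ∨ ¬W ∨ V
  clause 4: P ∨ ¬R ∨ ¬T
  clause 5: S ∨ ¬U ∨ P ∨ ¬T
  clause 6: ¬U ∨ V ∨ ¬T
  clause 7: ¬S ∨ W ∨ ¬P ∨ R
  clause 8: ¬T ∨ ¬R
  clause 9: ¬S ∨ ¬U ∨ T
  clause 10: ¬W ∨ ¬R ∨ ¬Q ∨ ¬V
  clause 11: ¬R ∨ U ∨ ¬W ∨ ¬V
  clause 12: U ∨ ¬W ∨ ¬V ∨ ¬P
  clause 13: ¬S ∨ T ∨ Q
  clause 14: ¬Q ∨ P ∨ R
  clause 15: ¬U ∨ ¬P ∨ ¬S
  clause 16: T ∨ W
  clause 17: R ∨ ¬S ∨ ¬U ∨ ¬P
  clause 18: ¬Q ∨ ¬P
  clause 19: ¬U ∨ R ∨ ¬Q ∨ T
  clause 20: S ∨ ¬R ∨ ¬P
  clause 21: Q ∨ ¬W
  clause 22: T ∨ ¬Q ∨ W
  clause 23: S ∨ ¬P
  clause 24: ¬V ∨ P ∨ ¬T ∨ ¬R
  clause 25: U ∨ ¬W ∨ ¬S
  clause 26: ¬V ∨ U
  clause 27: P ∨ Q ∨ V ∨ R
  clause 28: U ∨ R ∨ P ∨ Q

P: False; Q: False; R: False; S: True; T: True; U: True; V: True; W: False

Try T = True.
(¬R) alone gives R = False.
Try U = True.
(V) alone gives V = True.
Try S = True.
(¬P) alone gives P = False.
(¬Q) alone gives Q = False.
(¬W) alone gives W = False.
This assignment satisfies each clause.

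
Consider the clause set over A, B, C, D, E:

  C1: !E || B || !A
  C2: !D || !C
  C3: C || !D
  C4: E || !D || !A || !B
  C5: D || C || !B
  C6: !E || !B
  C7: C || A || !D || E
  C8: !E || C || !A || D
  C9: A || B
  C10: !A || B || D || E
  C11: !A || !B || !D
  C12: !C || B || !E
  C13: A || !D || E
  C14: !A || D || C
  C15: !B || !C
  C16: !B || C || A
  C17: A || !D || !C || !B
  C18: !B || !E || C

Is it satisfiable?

Case D = false:
Case C = true:
From the singleton clause (!B), B = false.
From the singleton clause (A), A = true.
From the singleton clause (!E), E = false.
Now (E) is unsatisfied and unit — conflict.
Backtrack on C: now try C = false.
From the singleton clause (!B), B = false.
From the singleton clause (A), A = true.
Now (!A) is unsatisfied and unit — conflict.
Either choice for C ends in contradiction.
Backtrack on D: now try D = true.
From the singleton clause (!C), C = false.
Now (C) is unsatisfied and unit — conflict.
Either choice for D ends in contradiction.
No assignment satisfies every clause.

Unsatisfiable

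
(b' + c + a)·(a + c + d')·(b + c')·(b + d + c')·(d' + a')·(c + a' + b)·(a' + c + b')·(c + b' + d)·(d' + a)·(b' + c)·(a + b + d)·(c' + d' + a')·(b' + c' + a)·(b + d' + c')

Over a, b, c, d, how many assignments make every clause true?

There are 2^4 = 16 truth assignments over (a, b, c, d).
Check each against the 14 clauses (columns in the order a, b, c, d):
  F F F F  ✗ fails (a + b + d)
  F F F T  ✗ fails (a + c + d')
  F F T F  ✗ fails (b + c')
  F F T T  ✗ fails (b + c')
  F T F F  ✗ fails (b' + c + a)
  F T F T  ✗ fails (b' + c + a)
  F T T F  ✗ fails (b' + c' + a)
  F T T T  ✗ fails (d' + a)
  T F F F  ✗ fails (c + a' + b)
  T F F T  ✗ fails (d' + a')
  T F T F  ✗ fails (b + c')
  T F T T  ✗ fails (b + c')
  T T F F  ✗ fails (a' + c + b')
  T T F T  ✗ fails (d' + a')
  T T T F  ✓ satisfies all
  T T T T  ✗ fails (d' + a')
1 of the 16 rows is a model.

1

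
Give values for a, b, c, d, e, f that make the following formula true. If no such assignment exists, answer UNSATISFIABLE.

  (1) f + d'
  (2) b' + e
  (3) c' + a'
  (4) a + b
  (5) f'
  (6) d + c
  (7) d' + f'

a ↦ 0,  b ↦ 1,  c ↦ 1,  d ↦ 0,  e ↦ 1,  f ↦ 0

(f') alone gives f = 0.
(d') alone gives d = 0.
(c) alone gives c = 1.
(a') alone gives a = 0.
(b) alone gives b = 1.
(e) alone gives e = 1.
All clauses are satisfied.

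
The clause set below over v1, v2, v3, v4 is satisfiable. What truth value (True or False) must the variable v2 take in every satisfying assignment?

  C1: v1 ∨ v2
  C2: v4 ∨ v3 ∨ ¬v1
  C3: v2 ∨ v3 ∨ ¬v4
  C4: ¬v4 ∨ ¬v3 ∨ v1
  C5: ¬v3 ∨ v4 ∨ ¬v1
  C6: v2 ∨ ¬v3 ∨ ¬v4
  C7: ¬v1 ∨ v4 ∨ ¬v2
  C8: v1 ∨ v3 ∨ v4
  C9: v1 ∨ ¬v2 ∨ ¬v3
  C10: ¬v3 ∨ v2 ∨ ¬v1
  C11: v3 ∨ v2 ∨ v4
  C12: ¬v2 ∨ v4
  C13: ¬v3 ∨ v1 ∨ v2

True

Suppose v2 = False.
Unit clause (v1) forces v1 = True.
Unit clause (¬v3) forces v3 = False.
Unit clause (v4) forces v4 = True.
That conflicts with the unit clause (¬v4).
So every satisfying assignment has v2 = True.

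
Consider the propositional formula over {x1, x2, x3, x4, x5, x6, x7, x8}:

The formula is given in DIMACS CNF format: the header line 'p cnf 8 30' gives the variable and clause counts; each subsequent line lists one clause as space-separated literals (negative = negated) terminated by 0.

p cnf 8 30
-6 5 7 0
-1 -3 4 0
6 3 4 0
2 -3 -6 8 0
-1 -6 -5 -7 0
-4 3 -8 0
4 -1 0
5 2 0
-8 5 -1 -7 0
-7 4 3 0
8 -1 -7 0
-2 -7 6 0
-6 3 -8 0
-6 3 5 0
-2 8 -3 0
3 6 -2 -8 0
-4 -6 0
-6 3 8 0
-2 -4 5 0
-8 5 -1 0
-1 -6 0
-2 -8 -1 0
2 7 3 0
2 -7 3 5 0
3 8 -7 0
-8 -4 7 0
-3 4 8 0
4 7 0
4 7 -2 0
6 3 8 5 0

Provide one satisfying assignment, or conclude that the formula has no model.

x1=False; x2=True; x3=True; x4=False; x5=True; x6=True; x7=True; x8=True

Case x4 = False:
(¬x1) alone gives x1 = False.
(x7) alone gives x7 = True.
(x3) alone gives x3 = True.
(x8) alone gives x8 = True.
Case x5 = True:
Case x2 = True:
(x6) alone gives x6 = True.
This assignment satisfies each clause.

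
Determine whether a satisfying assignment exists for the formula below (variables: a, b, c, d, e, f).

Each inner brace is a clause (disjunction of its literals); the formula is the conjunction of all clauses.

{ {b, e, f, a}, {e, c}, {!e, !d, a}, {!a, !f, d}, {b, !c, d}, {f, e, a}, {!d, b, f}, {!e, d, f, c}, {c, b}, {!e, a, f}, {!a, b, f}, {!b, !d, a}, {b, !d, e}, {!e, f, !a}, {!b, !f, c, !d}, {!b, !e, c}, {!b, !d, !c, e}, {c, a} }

Satisfiable

Suppose e = false.
The clause (c) is unit, so c = true.
Suppose b = true.
The clause (!d) is unit, so d = false.
Suppose a = false.
The clause (f) is unit, so f = true.
All clauses are satisfied.
A satisfying assignment: a ↦ false; b ↦ true; c ↦ true; d ↦ false; e ↦ false; f ↦ true.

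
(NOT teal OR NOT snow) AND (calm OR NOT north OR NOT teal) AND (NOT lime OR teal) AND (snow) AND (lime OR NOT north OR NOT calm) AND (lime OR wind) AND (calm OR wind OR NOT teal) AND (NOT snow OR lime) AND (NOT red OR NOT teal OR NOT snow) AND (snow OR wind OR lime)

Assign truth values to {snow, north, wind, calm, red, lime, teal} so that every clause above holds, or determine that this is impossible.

From the singleton clause (snow), snow = true.
From the singleton clause (NOT teal), teal = false.
From the singleton clause (NOT lime), lime = false.
But (lime) is also a unit clause — contradiction.

UNSATISFIABLE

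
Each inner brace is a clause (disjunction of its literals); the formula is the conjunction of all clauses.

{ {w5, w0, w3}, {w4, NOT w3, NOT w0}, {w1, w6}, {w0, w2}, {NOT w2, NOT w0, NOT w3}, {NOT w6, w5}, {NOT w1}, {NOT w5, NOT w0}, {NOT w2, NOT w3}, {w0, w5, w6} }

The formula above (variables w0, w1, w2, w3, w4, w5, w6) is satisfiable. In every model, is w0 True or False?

False

Suppose w0 = true.
(NOT w1) alone gives w1 = false.
(w6) alone gives w6 = true.
(w5) alone gives w5 = true.
That conflicts with the unit clause (NOT w5).
So every satisfying assignment has w0 = False.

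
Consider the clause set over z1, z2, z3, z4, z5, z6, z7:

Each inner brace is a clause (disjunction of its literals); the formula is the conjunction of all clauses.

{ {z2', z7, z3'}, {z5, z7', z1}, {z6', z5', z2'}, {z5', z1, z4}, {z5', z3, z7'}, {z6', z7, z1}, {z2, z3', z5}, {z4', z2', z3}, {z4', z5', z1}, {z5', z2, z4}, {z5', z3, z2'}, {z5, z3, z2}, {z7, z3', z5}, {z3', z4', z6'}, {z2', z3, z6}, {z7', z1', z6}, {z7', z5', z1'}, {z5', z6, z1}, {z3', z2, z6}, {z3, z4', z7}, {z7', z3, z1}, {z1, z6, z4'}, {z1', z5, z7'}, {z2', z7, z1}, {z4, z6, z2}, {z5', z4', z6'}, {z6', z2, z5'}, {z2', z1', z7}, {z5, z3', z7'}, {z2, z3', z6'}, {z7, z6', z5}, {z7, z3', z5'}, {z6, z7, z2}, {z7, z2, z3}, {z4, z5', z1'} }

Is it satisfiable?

Suppose z2 = 0.
Suppose z3 = 0.
(z5) alone gives z5 = 1.
(z7') alone gives z7 = 0.
Now (z7) is unsatisfied and unit — conflict.
That branch fails; take z3 = 1 instead.
(z5) alone gives z5 = 1.
(z4) alone gives z4 = 1.
(z1) alone gives z1 = 1.
(z6') alone gives z6 = 0.
Now (z6) is unsatisfied and unit — conflict.
Both values of z3 lead to a conflict.
That branch fails; take z2 = 1 instead.
Suppose z7 = 1.
Suppose z5 = 1.
(z6') alone gives z6 = 0.
(z3) alone gives z3 = 1.
(z1') alone gives z1 = 0.
Now (z1) is unsatisfied and unit — conflict.
That branch fails; take z5 = 0 instead.
(z1) alone gives z1 = 1.
Now (z1') is unsatisfied and unit — conflict.
Both values of z5 lead to a conflict.
That branch fails; take z7 = 0 instead.
(z3') alone gives z3 = 0.
(z4') alone gives z4 = 0.
(z5') alone gives z5 = 0.
(z6) alone gives z6 = 1.
Now (z6') is unsatisfied and unit — conflict.
Both values of z7 lead to a conflict.
Both values of z2 lead to a conflict.
No assignment satisfies every clause.

Unsatisfiable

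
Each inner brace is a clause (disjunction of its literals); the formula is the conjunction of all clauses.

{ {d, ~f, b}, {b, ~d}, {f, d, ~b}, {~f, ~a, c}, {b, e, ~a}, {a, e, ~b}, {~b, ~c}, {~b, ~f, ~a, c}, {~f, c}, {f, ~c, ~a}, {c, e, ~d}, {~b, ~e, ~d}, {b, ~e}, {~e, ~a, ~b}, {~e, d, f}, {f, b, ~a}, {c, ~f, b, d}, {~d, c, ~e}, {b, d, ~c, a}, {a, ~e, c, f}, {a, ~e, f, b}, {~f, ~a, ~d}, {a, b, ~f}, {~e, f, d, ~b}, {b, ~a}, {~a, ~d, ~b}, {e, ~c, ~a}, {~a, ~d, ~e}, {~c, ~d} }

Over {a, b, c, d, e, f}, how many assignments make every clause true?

1

There are 2^6 = 64 truth assignments over (a, b, c, d, e, f).
Split on a. With a = 1, the clauses containing a are satisfied and ~a drops from the rest; 0 of the 2^5 = 32 assignments to the other variables satisfy what remains.
With a = 0, by the same count on the reduced clause set, 1 assignment works.
(One model: a=F, b=F, c=F, d=F, e=F, f=F.)
Total: 0 + 1 = 1.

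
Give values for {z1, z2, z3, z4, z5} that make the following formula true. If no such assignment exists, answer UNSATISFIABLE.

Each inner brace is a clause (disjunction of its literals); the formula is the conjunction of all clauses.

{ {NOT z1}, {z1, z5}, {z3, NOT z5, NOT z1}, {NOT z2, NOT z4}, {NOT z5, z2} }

(NOT z1) alone gives z1 = false.
(z5) alone gives z5 = true.
(z2) alone gives z2 = true.
(NOT z4) alone gives z4 = false.
Every clause is now satisfied; z3 is unconstrained.

z1 ↦ false,  z2 ↦ true,  z3 ↦ true,  z4 ↦ false,  z5 ↦ true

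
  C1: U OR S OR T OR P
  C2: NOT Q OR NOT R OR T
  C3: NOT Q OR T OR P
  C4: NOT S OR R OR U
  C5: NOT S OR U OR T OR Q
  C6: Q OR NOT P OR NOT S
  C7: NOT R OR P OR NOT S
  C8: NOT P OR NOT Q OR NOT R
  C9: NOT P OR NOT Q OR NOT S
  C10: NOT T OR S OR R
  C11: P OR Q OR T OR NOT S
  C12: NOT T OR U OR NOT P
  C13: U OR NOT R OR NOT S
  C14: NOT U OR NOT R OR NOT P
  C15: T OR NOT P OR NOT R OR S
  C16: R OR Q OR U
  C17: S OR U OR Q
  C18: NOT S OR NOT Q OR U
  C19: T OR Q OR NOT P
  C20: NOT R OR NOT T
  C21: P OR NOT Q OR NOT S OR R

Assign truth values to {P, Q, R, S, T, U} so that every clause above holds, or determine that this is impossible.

Case R = false:
Case S = false:
(NOT T) alone gives T = false.
Case U = true:
Case Q = true:
(P) alone gives P = true.
This assignment satisfies each clause.

P=true,  Q=true,  R=false,  S=false,  T=false,  U=true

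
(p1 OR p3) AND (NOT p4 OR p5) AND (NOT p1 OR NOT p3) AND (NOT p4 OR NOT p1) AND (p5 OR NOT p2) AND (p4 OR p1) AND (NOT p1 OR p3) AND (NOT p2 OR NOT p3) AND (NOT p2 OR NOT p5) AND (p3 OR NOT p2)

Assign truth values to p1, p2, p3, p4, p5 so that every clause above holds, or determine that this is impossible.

Branch on p1: set p1 = false.
(p3) alone gives p3 = true.
(p4) alone gives p4 = true.
(p5) alone gives p5 = true.
(NOT p2) alone gives p2 = false.
All clauses are satisfied.

p1 ↦ false; p2 ↦ false; p3 ↦ true; p4 ↦ true; p5 ↦ true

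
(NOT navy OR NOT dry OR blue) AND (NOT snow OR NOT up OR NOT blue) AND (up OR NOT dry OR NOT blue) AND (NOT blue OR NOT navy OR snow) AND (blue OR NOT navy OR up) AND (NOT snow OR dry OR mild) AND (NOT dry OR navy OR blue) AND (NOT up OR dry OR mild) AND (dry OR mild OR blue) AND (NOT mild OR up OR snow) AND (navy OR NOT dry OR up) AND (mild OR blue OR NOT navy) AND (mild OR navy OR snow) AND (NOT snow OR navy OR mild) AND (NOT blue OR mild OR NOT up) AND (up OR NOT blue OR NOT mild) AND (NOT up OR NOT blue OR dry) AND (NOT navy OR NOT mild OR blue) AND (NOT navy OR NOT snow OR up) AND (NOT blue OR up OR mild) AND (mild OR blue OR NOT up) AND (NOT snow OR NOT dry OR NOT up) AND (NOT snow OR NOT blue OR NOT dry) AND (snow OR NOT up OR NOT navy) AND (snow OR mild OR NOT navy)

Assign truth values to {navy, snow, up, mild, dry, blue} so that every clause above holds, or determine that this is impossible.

Try navy = false.
Try dry = false.
Try snow = true.
Unit clause (mild) forces mild = true.
Try up = true.
Unit clause (NOT blue) forces blue = false.
Every clause now holds.

navy ↦ false, snow ↦ true, up ↦ true, mild ↦ true, dry ↦ false, blue ↦ false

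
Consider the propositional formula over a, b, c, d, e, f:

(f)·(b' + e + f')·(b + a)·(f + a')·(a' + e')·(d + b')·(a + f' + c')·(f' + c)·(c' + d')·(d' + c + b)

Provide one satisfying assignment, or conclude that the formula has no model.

The clause (f) is unit, so f = 1.
The clause (c) is unit, so c = 1.
The clause (a) is unit, so a = 1.
The clause (e') is unit, so e = 0.
The clause (b') is unit, so b = 0.
The clause (d') is unit, so d = 0.
All clauses are satisfied.

a: 1; b: 0; c: 1; d: 0; e: 0; f: 1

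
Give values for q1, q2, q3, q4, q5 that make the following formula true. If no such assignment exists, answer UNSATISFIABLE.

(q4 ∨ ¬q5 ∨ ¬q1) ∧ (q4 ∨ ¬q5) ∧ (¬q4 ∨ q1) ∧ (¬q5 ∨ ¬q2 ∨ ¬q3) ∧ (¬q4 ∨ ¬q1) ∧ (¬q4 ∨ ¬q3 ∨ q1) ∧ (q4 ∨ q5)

Branch on q4: set q4 = True.
The clause (q1) is unit, so q1 = True.
Now (¬q1) is unsatisfied and unit — conflict.
Undo q4 and try q4 = False.
The clause (¬q5) is unit, so q5 = False.
Now (q5) is unsatisfied and unit — conflict.
Neither q4 = True nor q4 = False works.

UNSATISFIABLE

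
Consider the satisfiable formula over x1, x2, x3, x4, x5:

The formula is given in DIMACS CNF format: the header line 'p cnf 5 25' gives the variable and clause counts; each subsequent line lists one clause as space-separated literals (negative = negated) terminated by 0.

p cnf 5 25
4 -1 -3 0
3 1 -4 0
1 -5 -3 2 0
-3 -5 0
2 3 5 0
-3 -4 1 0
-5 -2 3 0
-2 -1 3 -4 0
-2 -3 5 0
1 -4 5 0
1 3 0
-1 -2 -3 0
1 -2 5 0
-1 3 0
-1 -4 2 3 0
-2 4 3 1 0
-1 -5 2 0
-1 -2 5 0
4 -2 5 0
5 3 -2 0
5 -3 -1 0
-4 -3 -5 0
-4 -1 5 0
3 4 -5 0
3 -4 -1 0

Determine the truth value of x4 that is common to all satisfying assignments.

Suppose x4 = True.
Try x3 = True.
The clause (¬x5) is unit, so x5 = False.
The clause (x1) is unit, so x1 = True.
But (¬x1) is also a unit clause — contradiction.
Undo x3 and try x3 = False.
The clause (x1) is unit, so x1 = True.
But (¬x1) is also a unit clause — contradiction.
Either choice for x3 ends in contradiction.
So every satisfying assignment has x4 = False.

False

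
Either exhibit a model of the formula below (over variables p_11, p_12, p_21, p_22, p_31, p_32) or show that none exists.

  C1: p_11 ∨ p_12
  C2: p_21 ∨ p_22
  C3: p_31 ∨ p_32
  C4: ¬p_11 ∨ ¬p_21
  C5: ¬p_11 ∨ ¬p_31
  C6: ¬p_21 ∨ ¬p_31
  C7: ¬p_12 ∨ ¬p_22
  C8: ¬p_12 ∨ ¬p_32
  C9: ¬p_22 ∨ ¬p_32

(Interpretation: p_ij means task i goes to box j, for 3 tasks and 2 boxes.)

Try p_11 = True.
From the singleton clause (¬p_21), p_21 = False.
From the singleton clause (p_22), p_22 = True.
From the singleton clause (¬p_31), p_31 = False.
From the singleton clause (p_32), p_32 = True.
But (¬p_32) is also a unit clause — contradiction.
Backtrack on p_11: now try p_11 = False.
From the singleton clause (p_12), p_12 = True.
From the singleton clause (¬p_22), p_22 = False.
From the singleton clause (p_21), p_21 = True.
From the singleton clause (¬p_31), p_31 = False.
From the singleton clause (p_32), p_32 = True.
But (¬p_32) is also a unit clause — contradiction.
Neither p_11 = True nor p_11 = False works.

UNSATISFIABLE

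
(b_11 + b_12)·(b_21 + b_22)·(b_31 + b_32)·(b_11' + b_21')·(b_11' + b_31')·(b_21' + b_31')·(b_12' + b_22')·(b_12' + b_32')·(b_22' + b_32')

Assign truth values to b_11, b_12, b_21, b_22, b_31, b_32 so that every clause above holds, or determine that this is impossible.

Suppose b_11 = 1.
(b_21') alone gives b_21 = 0.
(b_22) alone gives b_22 = 1.
(b_31') alone gives b_31 = 0.
(b_32) alone gives b_32 = 1.
Now (b_32') is unsatisfied and unit — conflict.
So b_11 must be the other value — set b_11 = 0.
(b_12) alone gives b_12 = 1.
(b_22') alone gives b_22 = 0.
(b_21) alone gives b_21 = 1.
(b_31') alone gives b_31 = 0.
(b_32) alone gives b_32 = 1.
Now (b_32') is unsatisfied and unit — conflict.
Either choice for b_11 ends in contradiction.

UNSATISFIABLE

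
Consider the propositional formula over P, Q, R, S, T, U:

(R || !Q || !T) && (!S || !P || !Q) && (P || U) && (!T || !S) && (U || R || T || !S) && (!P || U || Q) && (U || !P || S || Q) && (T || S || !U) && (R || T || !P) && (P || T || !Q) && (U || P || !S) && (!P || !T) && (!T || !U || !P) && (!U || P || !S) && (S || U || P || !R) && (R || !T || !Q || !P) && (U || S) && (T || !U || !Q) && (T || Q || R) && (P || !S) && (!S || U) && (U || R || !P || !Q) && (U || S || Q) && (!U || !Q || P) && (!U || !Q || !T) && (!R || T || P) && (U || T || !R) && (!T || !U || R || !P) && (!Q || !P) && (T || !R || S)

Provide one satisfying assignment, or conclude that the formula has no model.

P=false, Q=false, R=false, S=false, T=true, U=true

Try P = false.
The clause (U) is unit, so U = true.
The clause (!S) is unit, so S = false.
The clause (T) is unit, so T = true.
The clause (!Q) is unit, so Q = false.
Every clause is now satisfied; R is unconstrained.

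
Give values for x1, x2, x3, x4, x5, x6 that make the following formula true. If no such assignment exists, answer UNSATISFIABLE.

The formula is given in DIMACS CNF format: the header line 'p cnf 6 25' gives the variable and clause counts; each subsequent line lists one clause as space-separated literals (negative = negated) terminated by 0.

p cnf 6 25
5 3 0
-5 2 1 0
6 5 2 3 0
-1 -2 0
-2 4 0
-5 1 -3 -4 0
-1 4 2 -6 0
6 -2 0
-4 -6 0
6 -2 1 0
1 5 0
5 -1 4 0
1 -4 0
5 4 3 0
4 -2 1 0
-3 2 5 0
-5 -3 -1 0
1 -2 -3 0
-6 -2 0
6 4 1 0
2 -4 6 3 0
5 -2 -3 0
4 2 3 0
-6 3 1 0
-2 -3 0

UNSATISFIABLE

Case x5 = True:
Case x2 = True:
(¬x1) alone gives x1 = False.
(x4) alone gives x4 = True.
That conflicts with the unit clause (¬x4).
Undo x2 and try x2 = False.
(x1) alone gives x1 = True.
(¬x3) alone gives x3 = False.
(x4) alone gives x4 = True.
(¬x6) alone gives x6 = False.
That conflicts with the unit clause (x6).
Neither x2 = True nor x2 = False works.
Undo x5 and try x5 = False.
(x3) alone gives x3 = True.
(x1) alone gives x1 = True.
(¬x2) alone gives x2 = False.
That conflicts with the unit clause (x2).
Neither x5 = True nor x5 = False works.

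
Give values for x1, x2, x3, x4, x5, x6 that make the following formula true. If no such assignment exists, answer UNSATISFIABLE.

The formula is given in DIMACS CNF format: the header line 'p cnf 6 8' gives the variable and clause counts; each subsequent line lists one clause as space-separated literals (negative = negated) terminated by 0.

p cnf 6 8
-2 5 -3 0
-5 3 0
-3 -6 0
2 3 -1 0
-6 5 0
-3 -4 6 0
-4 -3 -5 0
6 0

UNSATISFIABLE

The clause (x6) is unit, so x6 = True.
The clause (¬x3) is unit, so x3 = False.
The clause (¬x5) is unit, so x5 = False.
But (x5) is also a unit clause — contradiction.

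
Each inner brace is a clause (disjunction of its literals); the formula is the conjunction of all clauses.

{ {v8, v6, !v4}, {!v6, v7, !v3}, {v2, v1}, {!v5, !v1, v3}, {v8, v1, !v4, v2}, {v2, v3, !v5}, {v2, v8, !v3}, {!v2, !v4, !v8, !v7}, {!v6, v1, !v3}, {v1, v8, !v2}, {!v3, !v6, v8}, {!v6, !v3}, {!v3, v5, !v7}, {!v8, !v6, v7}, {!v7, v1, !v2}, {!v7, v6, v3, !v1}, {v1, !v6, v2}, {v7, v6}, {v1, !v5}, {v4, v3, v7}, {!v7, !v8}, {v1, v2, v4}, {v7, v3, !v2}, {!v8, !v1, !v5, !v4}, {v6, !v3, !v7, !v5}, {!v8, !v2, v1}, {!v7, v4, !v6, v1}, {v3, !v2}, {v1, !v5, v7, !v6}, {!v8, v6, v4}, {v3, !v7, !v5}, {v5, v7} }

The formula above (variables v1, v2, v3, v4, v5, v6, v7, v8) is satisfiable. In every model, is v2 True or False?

Suppose v2 = true.
From the singleton clause (v3), v3 = true.
From the singleton clause (!v6), v6 = false.
From the singleton clause (v7), v7 = true.
From the singleton clause (v5), v5 = true.
But (!v5) is also a unit clause — contradiction.
So every satisfying assignment has v2 = False.

False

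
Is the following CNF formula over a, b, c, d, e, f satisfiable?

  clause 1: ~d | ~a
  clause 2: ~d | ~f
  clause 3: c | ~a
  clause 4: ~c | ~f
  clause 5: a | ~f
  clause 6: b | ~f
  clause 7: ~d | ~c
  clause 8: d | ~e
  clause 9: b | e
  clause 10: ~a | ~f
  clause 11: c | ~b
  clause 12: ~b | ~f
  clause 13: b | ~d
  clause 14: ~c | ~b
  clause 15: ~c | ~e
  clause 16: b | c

No, unsatisfiable

Suppose d = 0.
From the singleton clause (~e), e = 0.
From the singleton clause (b), b = 1.
From the singleton clause (c), c = 1.
Now (~c) is unsatisfied and unit — conflict.
So d must be the other value — set d = 1.
From the singleton clause (~a), a = 0.
From the singleton clause (~f), f = 0.
From the singleton clause (~c), c = 0.
From the singleton clause (~b), b = 0.
Now (b) is unsatisfied and unit — conflict.
Both values of d lead to a conflict.
No assignment satisfies every clause.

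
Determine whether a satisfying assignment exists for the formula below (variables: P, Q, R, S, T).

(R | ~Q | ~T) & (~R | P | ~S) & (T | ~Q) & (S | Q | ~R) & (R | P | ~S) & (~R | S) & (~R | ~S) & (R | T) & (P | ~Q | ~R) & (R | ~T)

No

Try T = 1.
The clause (R) is unit, so R = 1.
The clause (S) is unit, so S = 1.
But (~S) is also a unit clause — contradiction.
Undo T and try T = 0.
The clause (~Q) is unit, so Q = 0.
The clause (R) is unit, so R = 1.
The clause (S) is unit, so S = 1.
But (~S) is also a unit clause — contradiction.
Both values of T lead to a conflict.
No assignment satisfies every clause.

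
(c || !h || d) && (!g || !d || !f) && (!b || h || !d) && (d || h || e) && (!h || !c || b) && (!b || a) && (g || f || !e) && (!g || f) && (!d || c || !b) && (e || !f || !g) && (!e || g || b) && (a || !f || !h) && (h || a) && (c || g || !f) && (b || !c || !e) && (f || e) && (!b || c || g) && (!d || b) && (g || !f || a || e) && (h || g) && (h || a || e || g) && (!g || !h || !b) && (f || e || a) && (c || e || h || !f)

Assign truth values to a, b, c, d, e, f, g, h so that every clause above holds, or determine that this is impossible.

a ↦ true, b ↦ true, c ↦ true, d ↦ false, e ↦ true, f ↦ true, g ↦ false, h ↦ true

Branch on b: set b = true.
(a) alone gives a = true.
Branch on h: set h = true.
(!g) alone gives g = false.
(c) alone gives c = true.
Branch on f: set f = true.
No clause remains; d, e are free.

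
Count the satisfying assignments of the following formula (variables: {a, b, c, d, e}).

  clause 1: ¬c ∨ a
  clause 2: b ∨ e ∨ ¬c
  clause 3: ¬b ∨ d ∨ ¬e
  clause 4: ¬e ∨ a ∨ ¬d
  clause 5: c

There are 2^5 = 32 truth assignments over (a, b, c, d, e).
Split on e. With e = True, the clauses containing e are satisfied and ¬e drops from the rest; 3 of the 2^4 = 16 assignments to the other variables satisfy what remains.
With e = False, by the same count on the reduced clause set, 2 assignments work.
(One model: a=T, b=F, c=T, d=F, e=T.)
Total: 3 + 2 = 5.

5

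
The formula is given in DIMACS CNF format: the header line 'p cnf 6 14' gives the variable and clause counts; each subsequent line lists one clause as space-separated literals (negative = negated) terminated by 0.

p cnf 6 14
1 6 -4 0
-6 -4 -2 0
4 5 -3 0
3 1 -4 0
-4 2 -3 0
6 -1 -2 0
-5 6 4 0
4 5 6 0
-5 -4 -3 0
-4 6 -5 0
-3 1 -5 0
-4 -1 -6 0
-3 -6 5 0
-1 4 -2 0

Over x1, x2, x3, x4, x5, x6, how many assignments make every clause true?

There are 2^6 = 64 truth assignments over (x1, x2, x3, x4, x5, x6).
Split on x5. With x5 = True, the clauses containing x5 are satisfied and ¬x5 drops from the rest; 4 of the 2^5 = 32 assignments to the other variables satisfy what remains.
With x5 = False, by the same count on the reduced clause set, 4 assignments work.
Total: 4 + 4 = 8.

8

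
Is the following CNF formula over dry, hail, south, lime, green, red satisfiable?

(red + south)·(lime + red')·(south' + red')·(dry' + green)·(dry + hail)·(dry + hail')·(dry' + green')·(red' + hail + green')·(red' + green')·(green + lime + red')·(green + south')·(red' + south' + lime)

Branch on red: set red = 1.
(lime) alone gives lime = 1.
(south') alone gives south = 0.
(green') alone gives green = 0.
(dry') alone gives dry = 0.
(hail) alone gives hail = 1.
But (hail') is also a unit clause — contradiction.
That branch fails; take red = 0 instead.
(south) alone gives south = 1.
(green) alone gives green = 1.
(dry') alone gives dry = 0.
(hail) alone gives hail = 1.
But (hail') is also a unit clause — contradiction.
Both values of red lead to a conflict.
No assignment satisfies every clause.

Unsatisfiable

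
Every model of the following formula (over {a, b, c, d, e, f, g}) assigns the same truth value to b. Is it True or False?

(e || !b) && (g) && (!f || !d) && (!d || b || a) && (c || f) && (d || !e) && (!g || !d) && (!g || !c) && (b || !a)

False

Suppose b = true.
(e) alone gives e = true.
(g) alone gives g = true.
(d) alone gives d = true.
Now (!d) is unsatisfied and unit — conflict.
So every satisfying assignment has b = False.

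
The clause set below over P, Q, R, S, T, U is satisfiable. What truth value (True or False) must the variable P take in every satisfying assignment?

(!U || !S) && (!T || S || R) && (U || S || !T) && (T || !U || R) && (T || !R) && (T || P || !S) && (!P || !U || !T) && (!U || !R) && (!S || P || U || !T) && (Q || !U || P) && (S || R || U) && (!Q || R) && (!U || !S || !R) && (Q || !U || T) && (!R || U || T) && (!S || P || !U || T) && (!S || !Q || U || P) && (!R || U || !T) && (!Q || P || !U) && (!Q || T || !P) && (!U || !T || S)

Suppose P = false.
Branch on U: set U = false.
Branch on S: set S = true.
Unit clause (T) forces T = true.
Now (!T) is unsatisfied and unit — conflict.
Backtrack on S: now try S = false.
Unit clause (!T) forces T = false.
Unit clause (!R) forces R = false.
Now (R) is unsatisfied and unit — conflict.
Either choice for S ends in contradiction.
Backtrack on U: now try U = true.
Unit clause (!S) forces S = false.
Unit clause (!R) forces R = false.
Unit clause (!T) forces T = false.
Now (T) is unsatisfied and unit — conflict.
Either choice for U ends in contradiction.
So every satisfying assignment has P = True.

True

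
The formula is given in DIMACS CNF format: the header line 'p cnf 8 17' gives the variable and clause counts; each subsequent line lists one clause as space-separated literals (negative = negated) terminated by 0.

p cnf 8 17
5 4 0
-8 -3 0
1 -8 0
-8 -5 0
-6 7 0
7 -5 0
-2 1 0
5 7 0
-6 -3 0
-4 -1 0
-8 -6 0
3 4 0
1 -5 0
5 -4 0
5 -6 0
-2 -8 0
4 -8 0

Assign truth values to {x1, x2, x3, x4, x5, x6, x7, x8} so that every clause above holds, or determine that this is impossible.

Try x5 = True.
The clause (¬x8) is unit, so x8 = False.
The clause (x7) is unit, so x7 = True.
The clause (x1) is unit, so x1 = True.
The clause (¬x4) is unit, so x4 = False.
The clause (x3) is unit, so x3 = True.
The clause (¬x6) is unit, so x6 = False.
No clause remains; x2 is free.

x1=True; x2=False; x3=True; x4=False; x5=True; x6=False; x7=True; x8=False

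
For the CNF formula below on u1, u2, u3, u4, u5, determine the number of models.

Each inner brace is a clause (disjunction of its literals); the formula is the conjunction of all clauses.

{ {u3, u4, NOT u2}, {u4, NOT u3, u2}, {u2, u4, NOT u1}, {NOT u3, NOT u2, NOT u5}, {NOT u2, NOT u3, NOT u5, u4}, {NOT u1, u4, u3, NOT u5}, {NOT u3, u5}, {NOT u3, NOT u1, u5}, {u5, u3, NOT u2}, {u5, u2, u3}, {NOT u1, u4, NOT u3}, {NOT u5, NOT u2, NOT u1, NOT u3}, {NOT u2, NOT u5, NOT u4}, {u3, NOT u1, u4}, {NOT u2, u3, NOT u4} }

5

There are 2^5 = 32 truth assignments over (u1, u2, u3, u4, u5).
Split on u4. With u4 = true, the clauses containing u4 are satisfied and NOT u4 drops from the rest; 4 of the 2^4 = 16 assignments to the other variables satisfy what remains.
With u4 = false, by the same count on the reduced clause set, 1 assignment works.
(One model: u1=F, u2=F, u3=F, u4=F, u5=T.)
Total: 4 + 1 = 5.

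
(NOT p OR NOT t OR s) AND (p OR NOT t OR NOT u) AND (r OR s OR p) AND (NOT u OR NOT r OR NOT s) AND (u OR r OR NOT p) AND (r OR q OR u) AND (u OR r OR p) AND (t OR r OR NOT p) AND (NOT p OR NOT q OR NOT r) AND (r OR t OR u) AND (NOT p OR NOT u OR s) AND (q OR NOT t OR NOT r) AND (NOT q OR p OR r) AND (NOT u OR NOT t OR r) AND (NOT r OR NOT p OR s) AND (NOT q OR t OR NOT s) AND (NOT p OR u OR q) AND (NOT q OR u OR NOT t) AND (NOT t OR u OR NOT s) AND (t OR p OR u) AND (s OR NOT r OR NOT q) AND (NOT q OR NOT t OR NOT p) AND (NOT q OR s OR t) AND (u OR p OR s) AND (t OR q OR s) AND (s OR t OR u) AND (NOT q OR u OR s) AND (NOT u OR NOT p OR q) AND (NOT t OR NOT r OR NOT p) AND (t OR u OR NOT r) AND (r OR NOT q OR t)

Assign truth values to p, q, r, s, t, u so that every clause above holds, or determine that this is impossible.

p=false; q=false; r=false; s=true; t=false; u=true

Suppose p = false.
Suppose t = false.
The clause (u) is unit, so u = true.
Suppose r = false.
The clause (s) is unit, so s = true.
The clause (NOT q) is unit, so q = false.
This assignment satisfies each clause.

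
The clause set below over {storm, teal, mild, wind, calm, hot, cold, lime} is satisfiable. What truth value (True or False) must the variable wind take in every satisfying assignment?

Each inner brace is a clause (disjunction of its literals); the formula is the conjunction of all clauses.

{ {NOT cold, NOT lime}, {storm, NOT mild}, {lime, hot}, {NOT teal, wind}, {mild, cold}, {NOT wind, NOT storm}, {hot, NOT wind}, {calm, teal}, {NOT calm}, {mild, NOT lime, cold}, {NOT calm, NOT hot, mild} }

True

Suppose wind = false.
From the singleton clause (NOT teal), teal = false.
From the singleton clause (calm), calm = true.
Now (NOT calm) is unsatisfied and unit — conflict.
So every satisfying assignment has wind = True.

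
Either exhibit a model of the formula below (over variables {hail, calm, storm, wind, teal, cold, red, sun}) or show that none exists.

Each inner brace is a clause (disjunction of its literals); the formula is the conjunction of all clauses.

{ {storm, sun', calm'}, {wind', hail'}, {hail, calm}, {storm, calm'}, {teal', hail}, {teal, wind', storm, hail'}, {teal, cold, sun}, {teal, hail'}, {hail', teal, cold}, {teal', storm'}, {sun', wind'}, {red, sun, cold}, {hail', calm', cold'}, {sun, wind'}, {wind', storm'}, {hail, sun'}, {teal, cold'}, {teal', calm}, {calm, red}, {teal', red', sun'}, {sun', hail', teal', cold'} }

Try wind = 0.
Try hail = 1.
(teal) alone gives teal = 1.
(storm') alone gives storm = 0.
(calm') alone gives calm = 0.
But (calm) is also a unit clause — contradiction.
So hail must be the other value — set hail = 0.
(calm) alone gives calm = 1.
(storm) alone gives storm = 1.
(teal') alone gives teal = 0.
(sun') alone gives sun = 0.
(cold) alone gives cold = 1.
But (cold') is also a unit clause — contradiction.
Either choice for hail ends in contradiction.
So wind must be the other value — set wind = 1.
(hail') alone gives hail = 0.
(calm) alone gives calm = 1.
(storm) alone gives storm = 1.
But (storm') is also a unit clause — contradiction.
Either choice for wind ends in contradiction.

UNSATISFIABLE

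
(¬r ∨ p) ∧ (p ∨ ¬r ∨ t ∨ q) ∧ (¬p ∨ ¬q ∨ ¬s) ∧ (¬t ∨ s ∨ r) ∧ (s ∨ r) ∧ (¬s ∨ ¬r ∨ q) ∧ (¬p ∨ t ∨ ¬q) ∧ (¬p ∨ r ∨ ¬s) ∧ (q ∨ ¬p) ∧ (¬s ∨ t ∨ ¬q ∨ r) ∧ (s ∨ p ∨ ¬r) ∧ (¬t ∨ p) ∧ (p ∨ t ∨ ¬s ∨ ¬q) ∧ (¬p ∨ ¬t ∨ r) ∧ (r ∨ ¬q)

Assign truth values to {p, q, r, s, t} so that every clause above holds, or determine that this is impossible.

p ↦ True, q ↦ True, r ↦ True, s ↦ False, t ↦ True

Branch on r: set r = True.
The clause (p) is unit, so p = True.
The clause (q) is unit, so q = True.
The clause (¬s) is unit, so s = False.
The clause (t) is unit, so t = True.
All clauses are satisfied.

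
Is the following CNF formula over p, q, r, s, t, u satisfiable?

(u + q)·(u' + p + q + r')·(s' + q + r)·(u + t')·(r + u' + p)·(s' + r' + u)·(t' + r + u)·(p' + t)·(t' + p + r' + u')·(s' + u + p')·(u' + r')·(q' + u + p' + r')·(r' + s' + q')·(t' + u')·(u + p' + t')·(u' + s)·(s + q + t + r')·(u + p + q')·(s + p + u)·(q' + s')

Try u = 1.
The clause (r') is unit, so r = 0.
The clause (p) is unit, so p = 1.
The clause (t) is unit, so t = 1.
But (t') is also a unit clause — contradiction.
Undo u and try u = 0.
The clause (q) is unit, so q = 1.
The clause (t') is unit, so t = 0.
The clause (p') is unit, so p = 0.
But (p) is also a unit clause — contradiction.
Either choice for u ends in contradiction.
No assignment satisfies every clause.

Unsatisfiable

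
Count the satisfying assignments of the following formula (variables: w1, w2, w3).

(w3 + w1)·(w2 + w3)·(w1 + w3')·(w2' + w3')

2

There are 2^3 = 8 truth assignments over (w1, w2, w3).
Split on w3. With w3 = 1, the clauses containing w3 are satisfied and w3' drops from the rest; 1 of the 2^2 = 4 assignments to the other variables satisfy what remains.
With w3 = 0, by the same count on the reduced clause set, 1 assignment works.
(One model: w1=T, w2=F, w3=T.)
Total: 1 + 1 = 2.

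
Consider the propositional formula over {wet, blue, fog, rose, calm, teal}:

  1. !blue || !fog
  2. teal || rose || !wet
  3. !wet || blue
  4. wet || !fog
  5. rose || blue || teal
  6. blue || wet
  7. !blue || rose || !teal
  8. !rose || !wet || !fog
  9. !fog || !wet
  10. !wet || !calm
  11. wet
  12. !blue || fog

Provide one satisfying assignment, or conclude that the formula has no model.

UNSATISFIABLE

From the singleton clause (wet), wet = true.
From the singleton clause (blue), blue = true.
From the singleton clause (!fog), fog = false.
That conflicts with the unit clause (fog).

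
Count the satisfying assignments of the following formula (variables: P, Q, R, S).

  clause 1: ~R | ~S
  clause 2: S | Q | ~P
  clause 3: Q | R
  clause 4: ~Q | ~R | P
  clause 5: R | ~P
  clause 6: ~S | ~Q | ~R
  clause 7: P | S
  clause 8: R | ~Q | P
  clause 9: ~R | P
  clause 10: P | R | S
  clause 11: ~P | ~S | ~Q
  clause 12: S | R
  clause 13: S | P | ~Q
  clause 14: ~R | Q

1

There are 2^4 = 16 truth assignments over (P, Q, R, S).
Check each against the 14 clauses (columns in the order P, Q, R, S):
  F F F F  ✗ fails (Q | R)
  F F F T  ✗ fails (Q | R)
  F F T F  ✗ fails (P | S)
  F F T T  ✗ fails (~R | ~S)
  F T F F  ✗ fails (P | S)
  F T F T  ✗ fails (R | ~Q | P)
  F T T F  ✗ fails (~Q | ~R | P)
  F T T T  ✗ fails (~R | ~S)
  T F F F  ✗ fails (S | Q | ~P)
  T F F T  ✗ fails (Q | R)
  T F T F  ✗ fails (S | Q | ~P)
  T F T T  ✗ fails (~R | ~S)
  T T F F  ✗ fails (R | ~P)
  T T F T  ✗ fails (R | ~P)
  T T T F  ✓ satisfies all
  T T T T  ✗ fails (~R | ~S)
1 of the 16 rows is a model.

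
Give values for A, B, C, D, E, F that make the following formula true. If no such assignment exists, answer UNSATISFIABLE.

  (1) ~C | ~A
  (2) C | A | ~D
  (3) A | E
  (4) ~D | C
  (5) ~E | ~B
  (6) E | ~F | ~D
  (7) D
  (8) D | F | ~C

(D) alone gives D = 1.
(C) alone gives C = 1.
(~A) alone gives A = 0.
(E) alone gives E = 1.
(~B) alone gives B = 0.
No clause remains; F is free.

A ↦ 0; B ↦ 0; C ↦ 1; D ↦ 1; E ↦ 1; F ↦ 1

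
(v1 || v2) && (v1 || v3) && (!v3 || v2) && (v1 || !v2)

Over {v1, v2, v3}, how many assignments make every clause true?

3

There are 2^3 = 8 truth assignments over (v1, v2, v3).
Split on v1. With v1 = true, the clauses containing v1 are satisfied and !v1 drops from the rest; 3 of the 2^2 = 4 assignments to the other variables satisfy what remains.
With v1 = false, by the same count on the reduced clause set, 0 assignments work.
(One model: v1=T, v2=F, v3=F.)
Total: 3 + 0 = 3.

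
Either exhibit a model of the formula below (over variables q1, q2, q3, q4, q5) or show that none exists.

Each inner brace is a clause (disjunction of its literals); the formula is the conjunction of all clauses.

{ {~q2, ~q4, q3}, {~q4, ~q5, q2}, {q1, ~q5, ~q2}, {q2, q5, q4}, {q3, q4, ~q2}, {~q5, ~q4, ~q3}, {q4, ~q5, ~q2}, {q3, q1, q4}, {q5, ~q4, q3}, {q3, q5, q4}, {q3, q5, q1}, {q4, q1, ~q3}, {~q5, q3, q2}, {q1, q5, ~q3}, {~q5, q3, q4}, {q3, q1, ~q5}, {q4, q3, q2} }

q1: 1, q2: 0, q3: 1, q4: 0, q5: 1

Case q2 = 0:
Case q4 = 0:
(q5) alone gives q5 = 1.
(q3) alone gives q3 = 1.
(q1) alone gives q1 = 1.
Every clause now holds.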